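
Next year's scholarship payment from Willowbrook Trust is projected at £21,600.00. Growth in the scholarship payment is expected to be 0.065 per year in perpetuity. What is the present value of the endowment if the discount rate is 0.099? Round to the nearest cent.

£635294.12

Growing perpetuity: P = D₁ / (r − g) = £21,600.0000 / (0.099 − 0.065) = £635,294.12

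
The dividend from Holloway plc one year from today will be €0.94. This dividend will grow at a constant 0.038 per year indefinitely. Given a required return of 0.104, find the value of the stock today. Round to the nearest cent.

€14.24

Growing perpetuity: P = D₁ / (r − g) = €0.9400 / (0.104 − 0.038) = €14.24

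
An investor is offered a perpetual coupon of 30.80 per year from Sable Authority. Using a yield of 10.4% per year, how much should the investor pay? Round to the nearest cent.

296.15

Level perpetuity: PV = C / r = 30.80 / 0.104 = 296.15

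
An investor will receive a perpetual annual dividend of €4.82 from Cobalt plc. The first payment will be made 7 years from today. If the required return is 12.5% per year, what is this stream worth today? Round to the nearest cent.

Value at end of year 6: C / r = €4.82 / 0.125 = €38.5600
Discount to today: PV = €38.5600 / (1 + 0.125)^6 = €38.5600 / 2.027287 = €19.02

€19.02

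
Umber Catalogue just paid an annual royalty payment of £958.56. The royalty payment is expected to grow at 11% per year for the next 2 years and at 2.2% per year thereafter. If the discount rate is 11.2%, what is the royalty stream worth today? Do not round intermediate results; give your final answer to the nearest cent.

£12757.81

D_1 = 1064.00160
D_2 = 1181.04178
Terminal value at year 2: TV = D_2×(1+g_2)/(r−g_2) = 1207.02470/0.09 = 13411.38550
P_0 = D_1/(1+r)^1 + D_2/(1+r)^2 + TV/(1+r)^2
    = 956.83597 + 955.11504 + 10845.86194 = 12757.81295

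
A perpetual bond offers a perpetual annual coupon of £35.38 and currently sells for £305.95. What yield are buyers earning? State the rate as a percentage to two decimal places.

P = C/r ⇒ r = C/P = £35.38/£305.95 = 0.115640

11.56%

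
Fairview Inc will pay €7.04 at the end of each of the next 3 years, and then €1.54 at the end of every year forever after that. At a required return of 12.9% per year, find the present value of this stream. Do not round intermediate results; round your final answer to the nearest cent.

PV of 3-year annuity: €7.04 × [1 − (1+0.129)^−3] / 0.129 = 16.65078
Perpetuity value at year 3: €1.54 / 0.129 = 11.93798
PV of perpetuity: 11.93798 / (1+0.129)^3 = 8.29563
Total PV = 16.65078 + 8.29563 = 24.94641

€24.95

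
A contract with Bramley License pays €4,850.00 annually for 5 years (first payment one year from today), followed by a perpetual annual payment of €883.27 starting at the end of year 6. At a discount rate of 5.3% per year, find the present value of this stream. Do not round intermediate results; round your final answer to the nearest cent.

€33697.84

PV of 5-year annuity: €4,850.00 × [1 − (1+0.053)^−5] / 0.053 = 20824.96280
Perpetuity value at year 5: €883.27 / 0.053 = 16665.47170
PV of perpetuity: 16665.47170 / (1+0.053)^5 = 12872.88100
Total PV = 20824.96280 + 12872.88100 = 33697.84380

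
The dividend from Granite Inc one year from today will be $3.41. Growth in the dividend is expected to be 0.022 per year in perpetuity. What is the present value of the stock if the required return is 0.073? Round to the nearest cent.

$66.86

Growing perpetuity: P = D₁ / (r − g) = $3.4100 / (0.073 − 0.022) = $66.86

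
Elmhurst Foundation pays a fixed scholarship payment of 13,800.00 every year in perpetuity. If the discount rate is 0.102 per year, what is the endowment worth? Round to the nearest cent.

Level perpetuity: PV = C / r = 13,800.00 / 0.102 = 135,294.12

135294.12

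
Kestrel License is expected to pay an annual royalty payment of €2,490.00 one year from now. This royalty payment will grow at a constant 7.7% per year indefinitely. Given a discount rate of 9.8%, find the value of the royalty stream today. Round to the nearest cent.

€118571.43

Growing perpetuity: P = D₁ / (r − g) = €2,490.0000 / (0.098 − 0.077) = €118,571.43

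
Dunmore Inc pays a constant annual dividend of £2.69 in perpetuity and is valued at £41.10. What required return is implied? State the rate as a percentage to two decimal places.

6.55%

P = C/r ⇒ r = C/P = £2.69/£41.10 = 0.065450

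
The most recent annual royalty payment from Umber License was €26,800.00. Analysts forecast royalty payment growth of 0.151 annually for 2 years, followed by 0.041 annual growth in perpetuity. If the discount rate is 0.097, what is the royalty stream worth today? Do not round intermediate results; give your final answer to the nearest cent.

€606069.92

D_1 = 30846.80000
D_2 = 35504.66680
Terminal value at year 2: TV = D_2×(1+g_2)/(r−g_2) = 36960.35814/0.056 = 660006.39534
P_0 = D_1/(1+r)^1 + D_2/(1+r)^2 + TV/(1+r)^2
    = 28119.23428 + 29503.40807 + 548447.28213 = 606069.92447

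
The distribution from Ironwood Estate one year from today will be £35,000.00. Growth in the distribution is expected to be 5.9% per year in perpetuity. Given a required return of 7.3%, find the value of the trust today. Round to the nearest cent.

Growing perpetuity: P = D₁ / (r − g) = £35,000.0000 / (0.073 − 0.059) = £2,500,000.00

£2500000.00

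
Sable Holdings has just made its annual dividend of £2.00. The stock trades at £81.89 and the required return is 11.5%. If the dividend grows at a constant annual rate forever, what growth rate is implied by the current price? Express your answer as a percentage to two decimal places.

8.84%

P = D₀(1+g)/(r−g) ⇒ P(r−g) = D₀(1+g) ⇒ g(P+D₀) = P·r − D₀
g = (P·r − D₀)/(P + D₀) = (£81.89×0.115 − £2.00) / (£81.89 + £2.00) = 0.088418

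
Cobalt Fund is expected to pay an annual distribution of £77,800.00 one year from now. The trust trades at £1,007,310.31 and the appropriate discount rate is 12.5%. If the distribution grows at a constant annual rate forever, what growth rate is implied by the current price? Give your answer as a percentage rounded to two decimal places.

P = D₁/(r−g) ⇒ g = r − D₁/P = 0.125 − £77,800.00/£1,007,310.31 = 0.047765

4.78%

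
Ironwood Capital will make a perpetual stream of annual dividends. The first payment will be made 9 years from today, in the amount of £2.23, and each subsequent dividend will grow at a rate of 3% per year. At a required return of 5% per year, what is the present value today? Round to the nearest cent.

Value at end of year 8: C₁ / (r − g) = £2.23 / (0.05 − 0.03) = £111.5000
Discount to today: PV = £111.5000 / (1 + 0.05)^8 = £111.5000 / 1.477455 = £75.47

£75.47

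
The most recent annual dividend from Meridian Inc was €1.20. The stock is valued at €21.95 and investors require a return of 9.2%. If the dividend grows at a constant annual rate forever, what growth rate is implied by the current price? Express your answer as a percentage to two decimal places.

P = D₀(1+g)/(r−g) ⇒ P(r−g) = D₀(1+g) ⇒ g(P+D₀) = P·r − D₀
g = (P·r − D₀)/(P + D₀) = (€21.95×0.092 − €1.20) / (€21.95 + €1.20) = 0.035395

3.54%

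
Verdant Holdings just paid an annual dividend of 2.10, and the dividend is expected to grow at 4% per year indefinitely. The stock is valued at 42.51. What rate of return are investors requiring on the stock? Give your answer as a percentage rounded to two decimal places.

9.14%

D₁ = 2.10 × 1.04 = 2.1840
P = D₁/(r − g) ⇒ r = D₁/P + g = 2.1840/42.51 + 0.04 = 0.051376 + 0.04 = 0.091376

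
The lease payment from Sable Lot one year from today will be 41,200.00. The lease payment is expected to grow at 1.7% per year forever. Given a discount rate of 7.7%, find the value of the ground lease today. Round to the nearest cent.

Growing perpetuity: P = D₁ / (r − g) = 41,200.0000 / (0.077 − 0.017) = 686,666.67

686666.67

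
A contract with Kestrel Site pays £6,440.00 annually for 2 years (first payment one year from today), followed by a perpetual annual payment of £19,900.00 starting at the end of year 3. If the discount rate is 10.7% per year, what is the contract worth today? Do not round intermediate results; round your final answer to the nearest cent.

£162838.59

PV of 2-year annuity: £6,440.00 × [1 − (1+0.107)^−2] / 0.107 = 11072.74150
Perpetuity value at year 2: £19,900.00 / 0.107 = 185981.30841
PV of perpetuity: 185981.30841 / (1+0.107)^2 = 151765.84942
Total PV = 11072.74150 + 151765.84942 = 162838.59093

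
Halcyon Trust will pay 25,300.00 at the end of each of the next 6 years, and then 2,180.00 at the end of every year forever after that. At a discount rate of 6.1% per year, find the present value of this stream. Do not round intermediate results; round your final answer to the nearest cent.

PV of 6-year annuity: 25,300.00 × [1 − (1+0.061)^−6] / 0.061 = 124018.38507
Perpetuity value at year 6: 2,180.00 / 0.061 = 35737.70492
PV of perpetuity: 35737.70492 / (1+0.061)^6 = 25051.53577
Total PV = 124018.38507 + 25051.53577 = 149069.92084

149069.92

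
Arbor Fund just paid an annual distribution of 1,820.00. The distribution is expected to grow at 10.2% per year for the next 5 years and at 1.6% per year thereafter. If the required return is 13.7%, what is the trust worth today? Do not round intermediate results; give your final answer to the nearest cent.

D_1 = 2005.64000
D_2 = 2210.21528
D_3 = 2435.65724
D_4 = 2684.09428
D_5 = 2957.87189
Terminal value at year 5: TV = D_5×(1+g_2)/(r−g_2) = 3005.19784/0.121 = 24836.34581
P_0 = D_1/(1+r)^1 + D_2/(1+r)^2 + D_3/(1+r)^3 + D_4/(1+r)^4 + D_5/(1+r)^5 + TV/(1+r)^5
    = 1763.97537 + 1709.67534 + 1657.04681 + 1606.03833 + 1556.60004 + 13070.29455 = 21363.63045

21363.63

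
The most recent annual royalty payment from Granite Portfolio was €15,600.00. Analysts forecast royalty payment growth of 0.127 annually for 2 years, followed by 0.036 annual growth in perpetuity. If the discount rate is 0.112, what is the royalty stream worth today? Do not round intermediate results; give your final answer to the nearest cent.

D_1 = 17581.20000
D_2 = 19814.01240
Terminal value at year 2: TV = D_2×(1+g_2)/(r−g_2) = 20527.31685/0.076 = 270096.27429
P_0 = D_1/(1+r)^1 + D_2/(1+r)^2 + TV/(1+r)^2
    = 15810.43165 + 16023.70187 + 218428.35701 = 250262.49053

€250262.49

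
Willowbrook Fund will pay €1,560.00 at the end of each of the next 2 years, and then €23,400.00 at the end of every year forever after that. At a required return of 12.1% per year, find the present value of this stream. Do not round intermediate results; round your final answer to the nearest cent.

PV of 2-year annuity: €1,560.00 × [1 − (1+0.121)^−2] / 0.121 = 2633.01930
Perpetuity value at year 2: €23,400.00 / 0.121 = 193388.42975
PV of perpetuity: 193388.42975 / (1+0.121)^2 = 153893.14033
Total PV = 2633.01930 + 153893.14033 = 156526.15962

€156526.16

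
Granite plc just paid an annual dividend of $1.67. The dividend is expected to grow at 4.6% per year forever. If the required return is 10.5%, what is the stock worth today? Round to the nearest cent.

D₁ = D₀ × (1 + g) = $1.67 × 1.046 = $1.7468
Growing perpetuity: P = D₁ / (r − g) = $1.7468 / (0.105 − 0.046) = $29.61

$29.61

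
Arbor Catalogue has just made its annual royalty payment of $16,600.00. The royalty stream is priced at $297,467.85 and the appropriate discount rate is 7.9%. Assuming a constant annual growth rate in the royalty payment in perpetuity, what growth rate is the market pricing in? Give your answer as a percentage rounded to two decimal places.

2.20%

P = D₀(1+g)/(r−g) ⇒ P(r−g) = D₀(1+g) ⇒ g(P+D₀) = P·r − D₀
g = (P·r − D₀)/(P + D₀) = ($297,467.85×0.079 − $16,600.00) / ($297,467.85 + $16,600.00) = 0.021970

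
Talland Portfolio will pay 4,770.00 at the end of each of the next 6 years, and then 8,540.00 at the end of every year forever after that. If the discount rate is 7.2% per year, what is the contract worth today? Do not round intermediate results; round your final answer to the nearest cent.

PV of 6-year annuity: 4,770.00 × [1 − (1+0.072)^−6] / 0.072 = 22596.69091
Perpetuity value at year 6: 8,540.00 / 0.072 = 118611.11111
PV of perpetuity: 118611.11111 / (1+0.072)^6 = 78154.98105
Total PV = 22596.69091 + 78154.98105 = 100751.67196

100751.67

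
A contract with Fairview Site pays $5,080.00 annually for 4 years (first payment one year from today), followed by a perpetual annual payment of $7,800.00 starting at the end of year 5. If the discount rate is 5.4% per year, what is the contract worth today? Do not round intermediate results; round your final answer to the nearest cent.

$134888.41

PV of 4-year annuity: $5,080.00 × [1 − (1+0.054)^−4] / 0.054 = 17847.30558
Perpetuity value at year 4: $7,800.00 / 0.054 = 144444.44444
PV of perpetuity: 144444.44444 / (1+0.054)^4 = 117041.10123
Total PV = 17847.30558 + 117041.10123 = 134888.40681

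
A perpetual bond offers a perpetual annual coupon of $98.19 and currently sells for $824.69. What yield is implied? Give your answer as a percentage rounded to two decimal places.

11.91%

P = C/r ⇒ r = C/P = $98.19/$824.69 = 0.119063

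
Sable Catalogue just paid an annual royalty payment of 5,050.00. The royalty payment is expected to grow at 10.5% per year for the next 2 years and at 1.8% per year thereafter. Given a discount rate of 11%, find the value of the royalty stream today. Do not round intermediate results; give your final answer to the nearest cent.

65408.92

D_1 = 5580.25000
D_2 = 6166.17625
Terminal value at year 2: TV = D_2×(1+g_2)/(r−g_2) = 6277.16742/0.092 = 68230.08068
P_0 = D_1/(1+r)^1 + D_2/(1+r)^2 + TV/(1+r)^2
    = 5027.25225 + 5004.60697 + 55377.06410 = 65408.92333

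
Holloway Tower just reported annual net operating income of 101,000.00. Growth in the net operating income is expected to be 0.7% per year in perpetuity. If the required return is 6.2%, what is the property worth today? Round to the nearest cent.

1849218.18

D₁ = D₀ × (1 + g) = 101,000.00 × 1.007 = 101,707.0000
Growing perpetuity: P = D₁ / (r − g) = 101,707.0000 / (0.062 − 0.007) = 1,849,218.18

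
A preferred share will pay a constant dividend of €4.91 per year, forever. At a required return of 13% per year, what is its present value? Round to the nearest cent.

€37.77

Level perpetuity: PV = C / r = €4.91 / 0.13 = €37.77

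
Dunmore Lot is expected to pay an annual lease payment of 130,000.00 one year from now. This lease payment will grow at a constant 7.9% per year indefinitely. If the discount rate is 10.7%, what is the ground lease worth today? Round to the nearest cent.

4642857.14

Growing perpetuity: P = D₁ / (r − g) = 130,000.0000 / (0.107 − 0.079) = 4,642,857.14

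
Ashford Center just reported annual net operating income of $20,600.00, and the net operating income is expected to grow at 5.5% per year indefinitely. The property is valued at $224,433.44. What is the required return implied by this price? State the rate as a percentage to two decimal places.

15.18%

D₁ = $20,600.00 × 1.055 = $21,733.0000
P = D₁/(r − g) ⇒ r = D₁/P + g = $21,733.0000/$224,433.44 + 0.055 = 0.096835 + 0.055 = 0.151835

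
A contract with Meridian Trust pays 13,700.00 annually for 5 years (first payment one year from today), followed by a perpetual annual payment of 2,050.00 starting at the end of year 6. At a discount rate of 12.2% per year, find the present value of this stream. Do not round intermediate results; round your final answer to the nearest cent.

PV of 5-year annuity: 13,700.00 × [1 − (1+0.122)^−5] / 0.122 = 49141.72339
Perpetuity value at year 5: 2,050.00 / 0.122 = 16803.27869
PV of perpetuity: 16803.27869 / (1+0.122)^5 = 9449.95512
Total PV = 49141.72339 + 9449.95512 = 58591.67850

58591.68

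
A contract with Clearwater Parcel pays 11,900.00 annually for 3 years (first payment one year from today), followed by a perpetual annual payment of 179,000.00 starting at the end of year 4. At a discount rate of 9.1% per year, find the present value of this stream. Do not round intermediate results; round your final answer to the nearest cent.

PV of 3-year annuity: 11,900.00 × [1 − (1+0.091)^−3] / 0.091 = 30068.80256
Perpetuity value at year 3: 179,000.00 / 0.091 = 1967032.96703
PV of perpetuity: 1967032.96703 / (1+0.091)^3 = 1514737.53355
Total PV = 30068.80256 + 1514737.53355 = 1544806.33611

1544806.34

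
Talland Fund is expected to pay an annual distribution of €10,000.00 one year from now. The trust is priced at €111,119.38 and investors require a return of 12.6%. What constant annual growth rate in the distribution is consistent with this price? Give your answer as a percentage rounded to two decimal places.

P = D₁/(r−g) ⇒ g = r − D₁/P = 0.126 − €10,000.00/€111,119.38 = 0.036007

3.60%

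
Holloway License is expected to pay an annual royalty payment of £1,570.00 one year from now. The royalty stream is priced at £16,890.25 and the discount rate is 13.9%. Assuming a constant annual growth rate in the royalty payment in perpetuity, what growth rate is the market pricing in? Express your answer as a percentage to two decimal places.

P = D₁/(r−g) ⇒ g = r − D₁/P = 0.139 − £1,570.00/£16,890.25 = 0.046047

4.60%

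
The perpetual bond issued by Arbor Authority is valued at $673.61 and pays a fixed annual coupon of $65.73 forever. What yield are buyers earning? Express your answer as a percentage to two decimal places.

P = C/r ⇒ r = C/P = $65.73/$673.61 = 0.097579

9.76%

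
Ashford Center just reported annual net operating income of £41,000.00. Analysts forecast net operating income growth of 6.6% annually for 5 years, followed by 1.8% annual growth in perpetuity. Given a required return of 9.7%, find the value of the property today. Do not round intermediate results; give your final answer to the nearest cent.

D_1 = 43706.00000
D_2 = 46590.59600
D_3 = 49665.57534
D_4 = 52943.50331
D_5 = 56437.77453
Terminal value at year 5: TV = D_5×(1+g_2)/(r−g_2) = 57453.65447/0.079 = 727261.44896
P_0 = D_1/(1+r)^1 + D_2/(1+r)^2 + D_3/(1+r)^3 + D_4/(1+r)^4 + D_5/(1+r)^5 + TV/(1+r)^5
    = 39841.38560 + 38715.51235 + 37621.45503 + 36558.31455 + 35525.21724 + 457780.64741 = 646042.53216

£646042.53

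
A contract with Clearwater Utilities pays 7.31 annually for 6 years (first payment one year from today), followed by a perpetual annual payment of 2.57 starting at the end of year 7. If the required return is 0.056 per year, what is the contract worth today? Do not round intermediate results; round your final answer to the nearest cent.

69.50

PV of 6-year annuity: 7.31 × [1 − (1+0.056)^−6] / 0.056 = 36.40186
Perpetuity value at year 6: 2.57 / 0.056 = 45.89286
PV of perpetuity: 45.89286 / (1+0.056)^6 = 33.09494
Total PV = 36.40186 + 33.09494 = 69.49680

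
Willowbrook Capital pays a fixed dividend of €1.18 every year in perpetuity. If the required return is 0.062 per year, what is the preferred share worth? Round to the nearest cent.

Level perpetuity: PV = C / r = €1.18 / 0.062 = €19.03

€19.03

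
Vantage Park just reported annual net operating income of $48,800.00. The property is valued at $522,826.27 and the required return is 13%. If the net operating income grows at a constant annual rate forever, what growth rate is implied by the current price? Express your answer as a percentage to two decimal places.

3.35%

P = D₀(1+g)/(r−g) ⇒ P(r−g) = D₀(1+g) ⇒ g(P+D₀) = P·r − D₀
g = (P·r − D₀)/(P + D₀) = ($522,826.27×0.13 − $48,800.00) / ($522,826.27 + $48,800.00) = 0.033531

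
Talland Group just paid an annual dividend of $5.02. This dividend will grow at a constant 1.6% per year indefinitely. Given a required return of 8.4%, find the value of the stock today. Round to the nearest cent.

D₁ = D₀ × (1 + g) = $5.02 × 1.016 = $5.1003
Growing perpetuity: P = D₁ / (r − g) = $5.1003 / (0.084 − 0.016) = $75.00

$75.00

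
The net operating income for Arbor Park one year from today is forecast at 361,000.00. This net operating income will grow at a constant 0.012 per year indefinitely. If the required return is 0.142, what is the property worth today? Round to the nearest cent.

Growing perpetuity: P = D₁ / (r − g) = 361,000.0000 / (0.142 − 0.012) = 2,776,923.08

2776923.08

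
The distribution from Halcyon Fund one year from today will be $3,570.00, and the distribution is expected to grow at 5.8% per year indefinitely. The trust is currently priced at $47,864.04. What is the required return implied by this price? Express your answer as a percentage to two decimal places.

13.26%

P = D₁/(r − g) ⇒ r = D₁/P + g = $3,570.0000/$47,864.04 + 0.058 = 0.074586 + 0.058 = 0.132586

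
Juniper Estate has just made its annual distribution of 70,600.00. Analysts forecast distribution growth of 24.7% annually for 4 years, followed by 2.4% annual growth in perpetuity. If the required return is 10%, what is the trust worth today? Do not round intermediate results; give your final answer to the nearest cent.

1961256.48

D_1 = 88038.20000
D_2 = 109783.63540
D_3 = 136900.19334
D_4 = 170714.54110
Terminal value at year 4: TV = D_4×(1+g_2)/(r−g_2) = 174811.69009/0.076 = 2300153.81692
P_0 = D_1/(1+r)^1 + D_2/(1+r)^2 + D_3/(1+r)^3 + D_4/(1+r)^4 + TV/(1+r)^4
    = 80034.72727 + 90730.27719 + 102855.14151 + 116600.32860 + 1571036.00637 = 1961256.48093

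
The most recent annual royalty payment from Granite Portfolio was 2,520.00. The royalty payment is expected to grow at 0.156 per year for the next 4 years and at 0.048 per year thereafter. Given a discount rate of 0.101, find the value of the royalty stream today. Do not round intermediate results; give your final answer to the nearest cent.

D_1 = 2913.12000
D_2 = 3367.56672
D_3 = 3892.90713
D_4 = 4500.20064
Terminal value at year 4: TV = D_4×(1+g_2)/(r−g_2) = 4716.21027/0.053 = 88985.09945
P_0 = D_1/(1+r)^1 + D_2/(1+r)^2 + D_3/(1+r)^3 + D_4/(1+r)^4 + TV/(1+r)^4
    = 2645.88556 + 2778.05968 + 2916.83650 + 3062.54586 + 60557.51066 = 71960.83826

71960.84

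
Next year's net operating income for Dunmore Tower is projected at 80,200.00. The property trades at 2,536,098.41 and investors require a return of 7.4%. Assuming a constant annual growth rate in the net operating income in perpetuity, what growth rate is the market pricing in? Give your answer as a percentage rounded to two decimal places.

P = D₁/(r−g) ⇒ g = r − D₁/P = 0.074 − 80,200.00/2,536,098.41 = 0.042377

4.24%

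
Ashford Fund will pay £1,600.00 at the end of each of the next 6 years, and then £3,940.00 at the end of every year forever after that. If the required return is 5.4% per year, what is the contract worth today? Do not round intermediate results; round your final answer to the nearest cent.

PV of 6-year annuity: £1,600.00 × [1 − (1+0.054)^−6] / 0.054 = 8018.24675
Perpetuity value at year 6: £3,940.00 / 0.054 = 72962.96296
PV of perpetuity: 72962.96296 / (1+0.054)^6 = 53218.03034
Total PV = 8018.24675 + 53218.03034 = 61236.27709

£61236.28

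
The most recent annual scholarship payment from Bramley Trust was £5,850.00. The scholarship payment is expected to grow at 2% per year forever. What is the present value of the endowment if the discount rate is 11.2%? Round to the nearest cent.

£64858.70

D₁ = D₀ × (1 + g) = £5,850.00 × 1.02 = £5,967.0000
Growing perpetuity: P = D₁ / (r − g) = £5,967.0000 / (0.112 − 0.02) = £64,858.70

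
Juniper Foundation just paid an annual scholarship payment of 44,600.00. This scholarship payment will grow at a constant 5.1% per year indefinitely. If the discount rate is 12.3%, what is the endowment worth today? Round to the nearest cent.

651036.11

D₁ = D₀ × (1 + g) = 44,600.00 × 1.051 = 46,874.6000
Growing perpetuity: P = D₁ / (r − g) = 46,874.6000 / (0.123 − 0.051) = 651,036.11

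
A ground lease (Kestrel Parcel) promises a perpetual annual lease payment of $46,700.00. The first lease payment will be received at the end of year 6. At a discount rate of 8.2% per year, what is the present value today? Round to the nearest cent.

$384031.39

Value at end of year 5: C / r = $46,700.00 / 0.082 = $569,512.1951
Discount to today: PV = $569,512.1951 / (1 + 0.082)^5 = $569,512.1951 / 1.482983 = $384,031.39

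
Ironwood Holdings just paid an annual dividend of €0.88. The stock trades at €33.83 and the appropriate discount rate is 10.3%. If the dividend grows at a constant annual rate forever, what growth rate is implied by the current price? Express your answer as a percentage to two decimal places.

P = D₀(1+g)/(r−g) ⇒ P(r−g) = D₀(1+g) ⇒ g(P+D₀) = P·r − D₀
g = (P·r − D₀)/(P + D₀) = (€33.83×0.103 − €0.88) / (€33.83 + €0.88) = 0.075036

7.50%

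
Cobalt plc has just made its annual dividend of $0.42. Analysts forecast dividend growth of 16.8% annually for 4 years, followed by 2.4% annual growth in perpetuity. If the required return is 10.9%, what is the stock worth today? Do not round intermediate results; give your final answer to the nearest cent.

D_1 = 0.49056
D_2 = 0.57297
D_3 = 0.66923
D_4 = 0.78166
Terminal value at year 4: TV = D_4×(1+g_2)/(r−g_2) = 0.80042/0.085 = 9.41676
P_0 = D_1/(1+r)^1 + D_2/(1+r)^2 + D_3/(1+r)^3 + D_4/(1+r)^4 + TV/(1+r)^4
    = 0.44234 + 0.46588 + 0.49066 + 0.51677 + 6.22552 = 8.14117

$8.14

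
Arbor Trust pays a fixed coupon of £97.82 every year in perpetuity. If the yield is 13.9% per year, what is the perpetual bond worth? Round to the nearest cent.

Level perpetuity: PV = C / r = £97.82 / 0.139 = £703.74

£703.74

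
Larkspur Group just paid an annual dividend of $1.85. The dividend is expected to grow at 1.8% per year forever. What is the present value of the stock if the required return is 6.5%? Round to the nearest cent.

$40.07

D₁ = D₀ × (1 + g) = $1.85 × 1.018 = $1.8833
Growing perpetuity: P = D₁ / (r − g) = $1.8833 / (0.065 − 0.018) = $40.07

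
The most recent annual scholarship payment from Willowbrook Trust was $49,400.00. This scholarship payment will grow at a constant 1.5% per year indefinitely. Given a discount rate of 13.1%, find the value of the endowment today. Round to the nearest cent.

D₁ = D₀ × (1 + g) = $49,400.00 × 1.015 = $50,141.0000
Growing perpetuity: P = D₁ / (r − g) = $50,141.0000 / (0.131 − 0.015) = $432,250.00

$432250.00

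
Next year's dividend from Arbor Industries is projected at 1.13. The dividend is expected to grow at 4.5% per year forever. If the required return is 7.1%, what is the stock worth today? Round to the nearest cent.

43.46

Growing perpetuity: P = D₁ / (r − g) = 1.1300 / (0.071 − 0.045) = 43.46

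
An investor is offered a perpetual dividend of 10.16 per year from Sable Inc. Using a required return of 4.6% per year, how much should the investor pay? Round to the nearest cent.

220.87

Level perpetuity: PV = C / r = 10.16 / 0.046 = 220.87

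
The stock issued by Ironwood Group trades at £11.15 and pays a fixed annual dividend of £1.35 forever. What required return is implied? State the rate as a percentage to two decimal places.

12.11%

P = C/r ⇒ r = C/P = £1.35/£11.15 = 0.121076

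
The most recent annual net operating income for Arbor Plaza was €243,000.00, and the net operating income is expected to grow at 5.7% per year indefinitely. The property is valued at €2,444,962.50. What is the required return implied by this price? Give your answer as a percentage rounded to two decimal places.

16.21%

D₁ = €243,000.00 × 1.057 = €256,851.0000
P = D₁/(r − g) ⇒ r = D₁/P + g = €256,851.0000/€2,444,962.50 + 0.057 = 0.105053 + 0.057 = 0.162053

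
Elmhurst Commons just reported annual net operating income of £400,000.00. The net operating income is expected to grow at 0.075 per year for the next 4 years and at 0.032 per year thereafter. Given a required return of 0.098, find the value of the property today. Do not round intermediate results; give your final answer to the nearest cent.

£7264670.93

D_1 = 430000.00000
D_2 = 462250.00000
D_3 = 496918.75000
D_4 = 534187.65625
Terminal value at year 4: TV = D_4×(1+g_2)/(r−g_2) = 551281.66125/0.066 = 8352752.44318
P_0 = D_1/(1+r)^1 + D_2/(1+r)^2 + D_3/(1+r)^3 + D_4/(1+r)^4 + TV/(1+r)^4
    = 391621.12933 + 383417.77234 + 375386.25252 + 367522.97036 + 5746722.80925 = 7264670.93378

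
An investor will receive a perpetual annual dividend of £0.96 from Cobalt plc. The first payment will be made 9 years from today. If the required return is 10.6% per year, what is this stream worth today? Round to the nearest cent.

Value at end of year 8: C / r = £0.96 / 0.106 = £9.0566
Discount to today: PV = £9.0566 / (1 + 0.106)^8 = £9.0566 / 2.238933 = £4.05

£4.05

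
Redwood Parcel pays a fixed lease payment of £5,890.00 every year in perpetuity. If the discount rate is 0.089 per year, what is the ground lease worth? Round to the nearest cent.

Level perpetuity: PV = C / r = £5,890.00 / 0.089 = £66,179.78

£66179.78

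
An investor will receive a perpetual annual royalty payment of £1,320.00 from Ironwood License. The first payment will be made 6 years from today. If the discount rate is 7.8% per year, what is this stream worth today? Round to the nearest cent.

£11624.80

Value at end of year 5: C / r = £1,320.00 / 0.078 = £16,923.0769
Discount to today: PV = £16,923.0769 / (1 + 0.078)^5 = £16,923.0769 / 1.455773 = £11,624.80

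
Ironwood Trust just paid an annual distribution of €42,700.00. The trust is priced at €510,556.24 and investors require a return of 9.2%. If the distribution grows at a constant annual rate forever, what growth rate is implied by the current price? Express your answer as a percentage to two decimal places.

P = D₀(1+g)/(r−g) ⇒ P(r−g) = D₀(1+g) ⇒ g(P+D₀) = P·r − D₀
g = (P·r − D₀)/(P + D₀) = (€510,556.24×0.092 − €42,700.00) / (€510,556.24 + €42,700.00) = 0.007720

0.77%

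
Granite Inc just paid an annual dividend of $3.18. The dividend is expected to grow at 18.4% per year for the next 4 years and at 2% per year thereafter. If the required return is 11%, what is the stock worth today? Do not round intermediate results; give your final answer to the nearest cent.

D_1 = 3.76512
D_2 = 4.45790
D_3 = 5.27816
D_4 = 6.24934
Terminal value at year 4: TV = D_4×(1+g_2)/(r−g_2) = 6.37432/0.09 = 70.82582
P_0 = D_1/(1+r)^1 + D_2/(1+r)^2 + D_3/(1+r)^3 + D_4/(1+r)^4 + TV/(1+r)^4
    = 3.39200 + 3.61813 + 3.85934 + 4.11663 + 46.65516 = 61.64127

$61.64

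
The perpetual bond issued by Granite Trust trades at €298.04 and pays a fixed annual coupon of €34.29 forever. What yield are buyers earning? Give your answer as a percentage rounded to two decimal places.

11.51%

P = C/r ⇒ r = C/P = €34.29/€298.04 = 0.115052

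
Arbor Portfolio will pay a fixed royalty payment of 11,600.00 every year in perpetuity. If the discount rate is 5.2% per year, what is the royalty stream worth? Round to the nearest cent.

Level perpetuity: PV = C / r = 11,600.00 / 0.052 = 223,076.92

223076.92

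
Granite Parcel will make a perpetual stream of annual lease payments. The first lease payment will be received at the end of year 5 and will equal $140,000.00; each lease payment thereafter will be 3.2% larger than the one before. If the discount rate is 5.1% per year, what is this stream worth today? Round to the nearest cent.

$6038979.71

Value at end of year 4: C₁ / (r − g) = $140,000.00 / (0.051 − 0.032) = $7,368,421.0526
Discount to today: PV = $7,368,421.0526 / (1 + 0.051)^4 = $7,368,421.0526 / 1.220143 = $6,038,979.71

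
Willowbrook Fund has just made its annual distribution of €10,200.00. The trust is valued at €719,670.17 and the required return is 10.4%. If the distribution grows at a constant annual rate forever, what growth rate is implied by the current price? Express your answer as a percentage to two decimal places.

P = D₀(1+g)/(r−g) ⇒ P(r−g) = D₀(1+g) ⇒ g(P+D₀) = P·r − D₀
g = (P·r − D₀)/(P + D₀) = (€719,670.17×0.104 − €10,200.00) / (€719,670.17 + €10,200.00) = 0.088572

8.86%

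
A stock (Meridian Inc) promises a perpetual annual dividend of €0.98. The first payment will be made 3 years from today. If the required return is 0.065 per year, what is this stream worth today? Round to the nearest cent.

€13.29

Value at end of year 2: C / r = €0.98 / 0.065 = €15.0769
Discount to today: PV = €15.0769 / (1 + 0.065)^2 = €15.0769 / 1.134225 = €13.29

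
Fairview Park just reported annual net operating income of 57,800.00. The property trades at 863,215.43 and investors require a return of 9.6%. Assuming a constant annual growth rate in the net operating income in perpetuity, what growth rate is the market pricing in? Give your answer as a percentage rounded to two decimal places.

P = D₀(1+g)/(r−g) ⇒ P(r−g) = D₀(1+g) ⇒ g(P+D₀) = P·r − D₀
g = (P·r − D₀)/(P + D₀) = (863,215.43×0.096 − 57,800.00) / (863,215.43 + 57,800.00) = 0.027219

2.72%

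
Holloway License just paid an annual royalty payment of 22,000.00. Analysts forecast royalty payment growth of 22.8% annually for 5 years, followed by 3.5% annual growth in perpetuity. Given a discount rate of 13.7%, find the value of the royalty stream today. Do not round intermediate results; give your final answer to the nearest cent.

467464.07

D_1 = 27016.00000
D_2 = 33175.64800
D_3 = 40739.69574
D_4 = 50028.34637
D_5 = 61434.80935
Terminal value at year 5: TV = D_5×(1+g_2)/(r−g_2) = 63585.02767/0.102 = 623382.62425
P_0 = D_1/(1+r)^1 + D_2/(1+r)^2 + D_3/(1+r)^3 + D_4/(1+r)^4 + D_5/(1+r)^5 + TV/(1+r)^5
    = 23760.77397 + 25662.47180 + 27716.37235 + 29934.65721 + 32330.48290 + 328059.31175 = 467464.06998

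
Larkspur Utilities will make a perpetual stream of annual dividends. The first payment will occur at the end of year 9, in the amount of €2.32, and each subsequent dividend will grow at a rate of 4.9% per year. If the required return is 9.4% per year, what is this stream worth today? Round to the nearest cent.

€25.13

Value at end of year 8: C₁ / (r − g) = €2.32 / (0.094 − 0.049) = €51.5556
Discount to today: PV = €51.5556 / (1 + 0.094)^8 = €51.5556 / 2.051817 = €25.13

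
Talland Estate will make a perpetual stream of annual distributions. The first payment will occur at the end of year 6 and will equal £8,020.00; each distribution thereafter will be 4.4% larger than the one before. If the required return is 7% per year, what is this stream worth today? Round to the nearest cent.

£219928.81

Value at end of year 5: C₁ / (r − g) = £8,020.00 / (0.07 − 0.044) = £308,461.5385
Discount to today: PV = £308,461.5385 / (1 + 0.07)^5 = £308,461.5385 / 1.402552 = £219,928.81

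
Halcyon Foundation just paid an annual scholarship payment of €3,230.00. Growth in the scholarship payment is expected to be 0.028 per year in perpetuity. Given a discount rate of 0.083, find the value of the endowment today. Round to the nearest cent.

D₁ = D₀ × (1 + g) = €3,230.00 × 1.028 = €3,320.4400
Growing perpetuity: P = D₁ / (r − g) = €3,320.4400 / (0.083 − 0.028) = €60,371.64

€60371.64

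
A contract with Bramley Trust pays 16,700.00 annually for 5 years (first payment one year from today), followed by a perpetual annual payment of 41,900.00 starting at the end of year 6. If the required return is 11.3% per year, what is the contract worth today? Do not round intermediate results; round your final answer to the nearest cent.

278358.47

PV of 5-year annuity: 16,700.00 × [1 − (1+0.113)^−5] / 0.113 = 61258.50675
Perpetuity value at year 5: 41,900.00 / 0.113 = 370796.46018
PV of perpetuity: 370796.46018 / (1+0.113)^5 = 217099.96718
Total PV = 61258.50675 + 217099.96718 = 278358.47394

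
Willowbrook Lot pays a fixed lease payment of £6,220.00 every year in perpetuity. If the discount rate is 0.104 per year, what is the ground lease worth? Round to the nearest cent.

Level perpetuity: PV = C / r = £6,220.00 / 0.104 = £59,807.69

£59807.69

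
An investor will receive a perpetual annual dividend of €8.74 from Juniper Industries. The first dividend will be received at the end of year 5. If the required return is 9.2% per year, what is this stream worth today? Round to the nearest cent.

Value at end of year 4: C / r = €8.74 / 0.092 = €95.0000
Discount to today: PV = €95.0000 / (1 + 0.092)^4 = €95.0000 / 1.421970 = €66.81

€66.81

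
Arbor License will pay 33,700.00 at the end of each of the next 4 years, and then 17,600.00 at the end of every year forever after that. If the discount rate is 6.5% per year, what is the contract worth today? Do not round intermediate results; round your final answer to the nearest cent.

325924.59

PV of 4-year annuity: 33,700.00 × [1 − (1+0.065)^−4] / 0.065 = 115449.41287
Perpetuity value at year 4: 17,600.00 / 0.065 = 270769.23077
PV of perpetuity: 270769.23077 / (1+0.065)^4 = 210475.17538
Total PV = 115449.41287 + 210475.17538 = 325924.58826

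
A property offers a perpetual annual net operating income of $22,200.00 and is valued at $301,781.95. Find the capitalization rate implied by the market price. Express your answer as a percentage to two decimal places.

P = C/r ⇒ r = C/P = $22,200.00/$301,781.95 = 0.073563

7.36%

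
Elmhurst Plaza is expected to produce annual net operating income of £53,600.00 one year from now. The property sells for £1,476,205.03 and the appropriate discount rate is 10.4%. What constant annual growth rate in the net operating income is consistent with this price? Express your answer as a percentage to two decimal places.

6.77%

P = D₁/(r−g) ⇒ g = r − D₁/P = 0.104 − £53,600.00/£1,476,205.03 = 0.067691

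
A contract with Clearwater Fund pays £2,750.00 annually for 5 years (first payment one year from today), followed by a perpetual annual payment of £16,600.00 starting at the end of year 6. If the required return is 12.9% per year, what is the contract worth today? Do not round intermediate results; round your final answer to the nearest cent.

PV of 5-year annuity: £2,750.00 × [1 − (1+0.129)^−5] / 0.129 = 9696.03276
Perpetuity value at year 5: £16,600.00 / 0.129 = 128682.17054
PV of perpetuity: 128682.17054 / (1+0.129)^5 = 70153.39096
Total PV = 9696.03276 + 70153.39096 = 79849.42373

£79849.42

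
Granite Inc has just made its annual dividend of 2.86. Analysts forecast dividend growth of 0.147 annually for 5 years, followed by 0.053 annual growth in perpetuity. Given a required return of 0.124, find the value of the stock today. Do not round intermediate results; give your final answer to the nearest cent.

D_1 = 3.28042
D_2 = 3.76264
D_3 = 4.31575
D_4 = 4.95017
D_5 = 5.67784
Terminal value at year 5: TV = D_5×(1+g_2)/(r−g_2) = 5.97877/0.071 = 84.20796
P_0 = D_1/(1+r)^1 + D_2/(1+r)^2 + D_3/(1+r)^3 + D_4/(1+r)^4 + D_5/(1+r)^5 + TV/(1+r)^5
    = 2.91852 + 2.97824 + 3.03919 + 3.10138 + 3.16484 + 46.93768 = 62.13984

62.14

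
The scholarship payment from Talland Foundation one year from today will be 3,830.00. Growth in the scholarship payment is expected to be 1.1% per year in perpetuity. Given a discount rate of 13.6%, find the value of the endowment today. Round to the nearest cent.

Growing perpetuity: P = D₁ / (r − g) = 3,830.0000 / (0.136 − 0.011) = 30,640.00

30640.00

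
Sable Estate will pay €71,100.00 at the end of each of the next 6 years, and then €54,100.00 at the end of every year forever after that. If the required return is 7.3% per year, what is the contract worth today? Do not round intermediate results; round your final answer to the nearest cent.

€821382.02

PV of 6-year annuity: €71,100.00 × [1 − (1+0.073)^−6] / 0.073 = 335784.93334
Perpetuity value at year 6: €54,100.00 / 0.073 = 741095.89041
PV of perpetuity: 741095.89041 / (1+0.073)^6 = 485597.08740
Total PV = 335784.93334 + 485597.08740 = 821382.02075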